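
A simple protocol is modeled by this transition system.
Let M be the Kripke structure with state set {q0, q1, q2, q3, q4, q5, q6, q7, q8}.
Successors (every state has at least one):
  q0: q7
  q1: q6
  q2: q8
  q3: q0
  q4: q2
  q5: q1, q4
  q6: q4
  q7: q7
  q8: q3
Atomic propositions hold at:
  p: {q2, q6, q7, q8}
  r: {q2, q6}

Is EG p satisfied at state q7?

EG p: greatest fixpoint, start Z0 = {q2, q6, q7, q8}, keep only states in Sat with some successor in Z. Z1 = {q2, q7}; Z2 = {q7}; fixed.
Sat(EG p) = {q7}
q7 ∈ Sat(EG p) = {q7}, so the formula holds at q7.

Yes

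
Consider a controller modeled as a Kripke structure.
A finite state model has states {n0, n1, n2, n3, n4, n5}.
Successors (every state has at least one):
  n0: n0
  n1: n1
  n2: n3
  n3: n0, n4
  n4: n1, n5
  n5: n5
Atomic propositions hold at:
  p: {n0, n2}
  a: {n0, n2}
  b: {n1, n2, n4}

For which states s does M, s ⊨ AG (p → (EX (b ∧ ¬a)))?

Sat(¬a) = {n1, n3, n4, n5}
Sat(b ∧ ¬a) = {n1, n4}
Sat(EX (b ∧ ¬a)) = {s : some successor in {n1, n4}} = {n1, n3, n4}
Sat(p → (EX (b ∧ ¬a))) = {n1, n3, n4, n5}
AG (p → (EX (b ∧ ¬a))): greatest fixpoint, start Z0 = {n1, n3, n4, n5}, keep only states in Sat with every successor in Z. Z1 = {n1, n4, n5}; fixed.
Sat(AG (p → (EX (b ∧ ¬a)))) = {n1, n4, n5}

{n1, n4, n5}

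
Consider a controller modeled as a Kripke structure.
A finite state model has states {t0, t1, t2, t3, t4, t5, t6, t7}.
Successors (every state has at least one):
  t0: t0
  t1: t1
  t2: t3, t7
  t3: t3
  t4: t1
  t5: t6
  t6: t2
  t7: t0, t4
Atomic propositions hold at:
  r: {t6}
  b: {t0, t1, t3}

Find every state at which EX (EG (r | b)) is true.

{t0, t1, t2, t3, t4, t7}

Sat(r | b) = {t0, t1, t3, t6}
EG (r | b): greatest fixpoint, start Z0 = {t0, t1, t3, t6}, keep only states in Sat with some successor in Z. Z1 = {t0, t1, t3}; fixed.
Sat(EG (r | b)) = {t0, t1, t3}
Sat(EX (EG (r | b))) = {s : some successor in {t0, t1, t3}} = {t0, t1, t2, t3, t4, t7}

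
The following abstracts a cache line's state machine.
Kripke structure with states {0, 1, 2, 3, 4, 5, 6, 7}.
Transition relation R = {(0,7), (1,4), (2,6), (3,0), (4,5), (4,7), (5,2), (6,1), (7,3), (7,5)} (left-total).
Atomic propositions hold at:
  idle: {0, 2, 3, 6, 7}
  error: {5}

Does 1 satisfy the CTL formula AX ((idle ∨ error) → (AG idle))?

Sat(idle ∨ error) = {0, 2, 3, 5, 6, 7}
AG idle: greatest fixpoint, start Z0 = {0, 2, 3, 6, 7}, keep only states in Sat with every successor in Z. Z1 = {0, 2, 3}; Z2 = {3}; Z3 = ∅; fixed.
Sat(AG idle) = ∅
Sat((idle ∨ error) → (AG idle)) = {1, 4}
Sat(AX ((idle ∨ error) → (AG idle))) = {s : every successor in {1, 4}} = {1, 6}
1 ∈ Sat(AX ((idle ∨ error) → (AG idle))) = {1, 6}, so the formula holds at 1.

Yes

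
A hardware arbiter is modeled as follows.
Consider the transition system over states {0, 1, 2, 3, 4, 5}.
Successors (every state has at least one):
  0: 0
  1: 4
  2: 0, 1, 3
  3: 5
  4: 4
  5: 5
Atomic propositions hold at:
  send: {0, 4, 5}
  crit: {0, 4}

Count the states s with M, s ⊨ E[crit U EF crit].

EF crit: least fixpoint, start Z0 = {0, 4}, add states with some successor in Z. Z1 = {0, 1, 2, 4}; fixed.
Sat(EF crit) = {0, 1, 2, 4}
E[crit U EF crit]: least fixpoint, start Z0 = Sat(EF crit) = {0, 1, 2, 4}, add states in Sat(crit) with some successor in Z. Already a fixed point.
Sat(E[crit U EF crit]) = {0, 1, 2, 4}
|Sat(E[crit U EF crit])| = |{0, 1, 2, 4}| = 4.

4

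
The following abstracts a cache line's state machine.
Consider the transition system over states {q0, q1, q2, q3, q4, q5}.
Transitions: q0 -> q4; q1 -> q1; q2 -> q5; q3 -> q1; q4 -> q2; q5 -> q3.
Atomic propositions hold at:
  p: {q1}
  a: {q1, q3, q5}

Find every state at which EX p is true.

{q1, q3}

Sat(EX p) = {s : some successor in {q1}} = {q1, q3}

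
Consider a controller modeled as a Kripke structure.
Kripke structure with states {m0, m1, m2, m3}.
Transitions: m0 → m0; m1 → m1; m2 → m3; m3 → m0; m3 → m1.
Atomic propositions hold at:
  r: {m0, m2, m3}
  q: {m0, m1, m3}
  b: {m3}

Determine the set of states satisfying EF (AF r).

{m0, m2, m3}

AF r: least fixpoint, start Z0 = {m0, m2, m3}, add states with every successor in Z. Already a fixed point.
Sat(AF r) = {m0, m2, m3}
EF (AF r): least fixpoint, start Z0 = {m0, m2, m3}, add states with some successor in Z. Already a fixed point.
Sat(EF (AF r)) = {m0, m2, m3}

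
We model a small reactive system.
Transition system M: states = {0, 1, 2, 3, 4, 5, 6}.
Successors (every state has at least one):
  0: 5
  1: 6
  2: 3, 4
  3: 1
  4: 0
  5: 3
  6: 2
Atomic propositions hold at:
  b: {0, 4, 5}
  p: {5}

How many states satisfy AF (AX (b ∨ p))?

Sat(b ∨ p) = {0, 4, 5}
Sat(AX (b ∨ p)) = {s : every successor in {0, 4, 5}} = {0, 4}
AF (AX (b ∨ p)): least fixpoint, start Z0 = {0, 4}, add states with every successor in Z. Already a fixed point.
Sat(AF (AX (b ∨ p))) = {0, 4}
|Sat(AF (AX (b ∨ p)))| = |{0, 4}| = 2.

2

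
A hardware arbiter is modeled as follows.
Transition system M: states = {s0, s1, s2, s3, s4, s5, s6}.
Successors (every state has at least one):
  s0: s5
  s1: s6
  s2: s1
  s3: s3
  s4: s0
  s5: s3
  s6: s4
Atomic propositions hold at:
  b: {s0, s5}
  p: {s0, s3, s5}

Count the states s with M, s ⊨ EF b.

EF b: least fixpoint, start Z0 = {s0, s5}, add states with some successor in Z. Z1 = {s0, s4, s5}; Z2 = {s0, s4, s5, s6}; Z3 = {s0, s1, s4, s5, s6}; Z4 = {s0, s1, s2, s4, s5, s6}; fixed.
Sat(EF b) = {s0, s1, s2, s4, s5, s6}
|Sat(EF b)| = |{s0, s1, s2, s4, s5, s6}| = 6.

6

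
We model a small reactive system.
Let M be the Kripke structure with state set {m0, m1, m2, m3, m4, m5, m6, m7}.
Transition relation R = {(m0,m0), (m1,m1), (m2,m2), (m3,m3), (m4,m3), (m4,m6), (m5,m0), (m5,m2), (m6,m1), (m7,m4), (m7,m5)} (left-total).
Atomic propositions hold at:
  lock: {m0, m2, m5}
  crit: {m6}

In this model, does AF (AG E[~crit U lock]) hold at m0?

Sat(~crit) = {m0, m1, m2, m3, m4, m5, m7}
E[~crit U lock]: least fixpoint, start Z0 = Sat(lock) = {m0, m2, m5}, add states in Sat(~crit) with some successor in Z. Z1 = {m0, m2, m5, m7}; fixed.
Sat(E[~crit U lock]) = {m0, m2, m5, m7}
AG E[~crit U lock]: greatest fixpoint, start Z0 = {m0, m2, m5, m7}, keep only states in Sat with every successor in Z. Z1 = {m0, m2, m5}; fixed.
Sat(AG E[~crit U lock]) = {m0, m2, m5}
AF (AG E[~crit U lock]): least fixpoint, start Z0 = {m0, m2, m5}, add states with every successor in Z. Already a fixed point.
Sat(AF (AG E[~crit U lock])) = {m0, m2, m5}
m0 ∈ Sat(AF (AG E[~crit U lock])) = {m0, m2, m5}, so the formula holds at m0.

Yes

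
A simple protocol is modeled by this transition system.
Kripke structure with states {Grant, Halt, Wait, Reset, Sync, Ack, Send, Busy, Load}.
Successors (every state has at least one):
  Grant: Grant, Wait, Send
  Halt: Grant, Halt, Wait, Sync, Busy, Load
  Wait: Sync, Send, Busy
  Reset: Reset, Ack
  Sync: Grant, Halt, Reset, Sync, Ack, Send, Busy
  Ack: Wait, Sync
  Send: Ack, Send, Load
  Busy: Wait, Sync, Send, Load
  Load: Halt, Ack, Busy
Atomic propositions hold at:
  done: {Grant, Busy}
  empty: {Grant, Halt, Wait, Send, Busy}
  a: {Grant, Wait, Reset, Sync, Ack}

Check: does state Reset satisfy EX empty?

Sat(EX empty) = {s : some successor in {Grant, Halt, Wait, Send, Busy}} = {Grant, Halt, Wait, Sync, Ack, Send, Busy, Load}
Reset ∉ Sat(EX empty) = {Grant, Halt, Wait, Sync, Ack, Send, Busy, Load}, so the formula does not hold at Reset.

No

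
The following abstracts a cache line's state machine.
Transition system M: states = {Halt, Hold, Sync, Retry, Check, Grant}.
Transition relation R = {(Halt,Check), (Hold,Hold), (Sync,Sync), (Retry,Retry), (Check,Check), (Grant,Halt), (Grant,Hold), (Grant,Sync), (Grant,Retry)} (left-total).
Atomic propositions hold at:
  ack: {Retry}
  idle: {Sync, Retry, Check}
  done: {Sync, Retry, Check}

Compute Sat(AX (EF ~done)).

Sat(~done) = {Halt, Hold, Grant}
EF ~done: least fixpoint, start Z0 = {Halt, Hold, Grant}, add states with some successor in Z. Already a fixed point.
Sat(EF ~done) = {Halt, Hold, Grant}
Sat(AX (EF ~done)) = {s : every successor in {Halt, Hold, Grant}} = {Hold}

{Hold}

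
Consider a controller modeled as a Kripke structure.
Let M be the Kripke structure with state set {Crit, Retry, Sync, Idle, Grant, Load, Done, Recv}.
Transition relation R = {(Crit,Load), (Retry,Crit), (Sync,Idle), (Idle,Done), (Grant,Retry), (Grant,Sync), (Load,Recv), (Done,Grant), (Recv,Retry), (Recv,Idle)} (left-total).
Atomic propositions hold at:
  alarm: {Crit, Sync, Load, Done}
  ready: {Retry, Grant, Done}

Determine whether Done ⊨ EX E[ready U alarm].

E[ready U alarm]: least fixpoint, start Z0 = Sat(alarm) = {Crit, Sync, Load, Done}, add states in Sat(ready) with some successor in Z. Z1 = {Crit, Retry, Sync, Grant, Load, Done}; fixed.
Sat(E[ready U alarm]) = {Crit, Retry, Sync, Grant, Load, Done}
Sat(EX E[ready U alarm]) = {s : some successor in {Crit, Retry, Sync, Grant, Load, Done}} = {Crit, Retry, Idle, Grant, Done, Recv}
Done ∈ Sat(EX E[ready U alarm]) = {Crit, Retry, Idle, Grant, Done, Recv}, so the formula holds at Done.

Yes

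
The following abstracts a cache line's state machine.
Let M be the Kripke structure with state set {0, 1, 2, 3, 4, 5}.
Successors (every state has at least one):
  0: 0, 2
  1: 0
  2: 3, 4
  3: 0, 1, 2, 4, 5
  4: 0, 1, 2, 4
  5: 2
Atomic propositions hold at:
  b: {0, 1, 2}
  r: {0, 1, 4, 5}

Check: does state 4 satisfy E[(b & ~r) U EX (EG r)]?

Sat(~r) = {2, 3}
Sat(b & ~r) = {2}
EG r: greatest fixpoint, start Z0 = {0, 1, 4, 5}, keep only states in Sat with some successor in Z. Z1 = {0, 1, 4}; fixed.
Sat(EG r) = {0, 1, 4}
Sat(EX (EG r)) = {s : some successor in {0, 1, 4}} = {0, 1, 2, 3, 4}
E[(b & ~r) U EX (EG r)]: least fixpoint, start Z0 = Sat(EX (EG r)) = {0, 1, 2, 3, 4}, add states in Sat(b & ~r) with some successor in Z. Already a fixed point.
Sat(E[(b & ~r) U EX (EG r)]) = {0, 1, 2, 3, 4}
4 ∈ Sat(E[(b & ~r) U EX (EG r)]) = {0, 1, 2, 3, 4}, so the formula holds at 4.

Yes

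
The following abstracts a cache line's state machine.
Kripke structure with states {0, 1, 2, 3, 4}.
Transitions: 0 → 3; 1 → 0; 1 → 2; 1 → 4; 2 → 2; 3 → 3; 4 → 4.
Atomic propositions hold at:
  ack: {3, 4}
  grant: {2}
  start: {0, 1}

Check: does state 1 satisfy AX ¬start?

Sat(¬start) = {2, 3, 4}
Sat(AX ¬start) = {s : every successor in {2, 3, 4}} = {0, 2, 3, 4}
1 ∉ Sat(AX ¬start) = {0, 2, 3, 4}, so the formula does not hold at 1.

No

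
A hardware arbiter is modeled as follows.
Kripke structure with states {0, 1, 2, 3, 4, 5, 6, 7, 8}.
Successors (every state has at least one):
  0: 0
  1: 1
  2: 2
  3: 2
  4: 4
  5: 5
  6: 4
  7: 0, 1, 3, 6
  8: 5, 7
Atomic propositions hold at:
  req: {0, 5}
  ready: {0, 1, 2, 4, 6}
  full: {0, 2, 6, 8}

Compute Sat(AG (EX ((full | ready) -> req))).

Sat(full | ready) = {0, 1, 2, 4, 6, 8}
Sat((full | ready) -> req) = {0, 3, 5, 7}
Sat(EX ((full | ready) -> req)) = {s : some successor in {0, 3, 5, 7}} = {0, 5, 7, 8}
AG (EX ((full | ready) -> req)): greatest fixpoint, start Z0 = {0, 5, 7, 8}, keep only states in Sat with every successor in Z. Z1 = {0, 5, 8}; Z2 = {0, 5}; fixed.
Sat(AG (EX ((full | ready) -> req))) = {0, 5}

{0, 5}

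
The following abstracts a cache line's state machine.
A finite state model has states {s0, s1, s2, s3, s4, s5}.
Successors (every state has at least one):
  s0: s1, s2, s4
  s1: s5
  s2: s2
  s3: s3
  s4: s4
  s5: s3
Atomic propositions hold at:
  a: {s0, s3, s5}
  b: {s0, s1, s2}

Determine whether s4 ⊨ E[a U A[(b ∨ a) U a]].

No

Sat(b ∨ a) = {s0, s1, s2, s3, s5}
A[(b ∨ a) U a]: least fixpoint, start Z0 = Sat(a) = {s0, s3, s5}, add states in Sat(b ∨ a) with every successor in Z. Z1 = {s0, s1, s3, s5}; fixed.
Sat(A[(b ∨ a) U a]) = {s0, s1, s3, s5}
E[a U A[(b ∨ a) U a]]: least fixpoint, start Z0 = Sat(A[(b ∨ a) U a]) = {s0, s1, s3, s5}, add states in Sat(a) with some successor in Z. Already a fixed point.
Sat(E[a U A[(b ∨ a) U a]]) = {s0, s1, s3, s5}
s4 ∉ Sat(E[a U A[(b ∨ a) U a]]) = {s0, s1, s3, s5}, so the formula does not hold at s4.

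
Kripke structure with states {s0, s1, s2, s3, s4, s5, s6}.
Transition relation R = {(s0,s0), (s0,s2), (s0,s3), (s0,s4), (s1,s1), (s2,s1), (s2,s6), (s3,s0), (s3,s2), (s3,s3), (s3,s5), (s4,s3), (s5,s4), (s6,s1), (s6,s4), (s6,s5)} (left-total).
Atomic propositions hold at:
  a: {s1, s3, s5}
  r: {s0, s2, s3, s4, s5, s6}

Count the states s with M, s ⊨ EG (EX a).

Sat(EX a) = {s : some successor in {s1, s3, s5}} = {s0, s1, s2, s3, s4, s6}
EG (EX a): greatest fixpoint, start Z0 = {s0, s1, s2, s3, s4, s6}, keep only states in Sat with some successor in Z. Already a fixed point.
Sat(EG (EX a)) = {s0, s1, s2, s3, s4, s6}
|Sat(EG (EX a))| = |{s0, s1, s2, s3, s4, s6}| = 6.

6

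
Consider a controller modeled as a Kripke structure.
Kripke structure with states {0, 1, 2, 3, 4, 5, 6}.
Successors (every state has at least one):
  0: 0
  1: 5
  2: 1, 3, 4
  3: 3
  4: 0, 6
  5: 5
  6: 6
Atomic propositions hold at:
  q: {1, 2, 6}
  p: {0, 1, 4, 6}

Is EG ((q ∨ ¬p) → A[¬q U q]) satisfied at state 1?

Sat(¬p) = {2, 3, 5}
Sat(q ∨ ¬p) = {1, 2, 3, 5, 6}
Sat(¬q) = {0, 3, 4, 5}
A[¬q U q]: least fixpoint, start Z0 = Sat(q) = {1, 2, 6}, add states in Sat(¬q) with every successor in Z. Already a fixed point.
Sat(A[¬q U q]) = {1, 2, 6}
Sat((q ∨ ¬p) → A[¬q U q]) = {0, 1, 2, 4, 6}
EG ((q ∨ ¬p) → A[¬q U q]): greatest fixpoint, start Z0 = {0, 1, 2, 4, 6}, keep only states in Sat with some successor in Z. Z1 = {0, 2, 4, 6}; fixed.
Sat(EG ((q ∨ ¬p) → A[¬q U q])) = {0, 2, 4, 6}
1 ∉ Sat(EG ((q ∨ ¬p) → A[¬q U q])) = {0, 2, 4, 6}, so the formula does not hold at 1.

No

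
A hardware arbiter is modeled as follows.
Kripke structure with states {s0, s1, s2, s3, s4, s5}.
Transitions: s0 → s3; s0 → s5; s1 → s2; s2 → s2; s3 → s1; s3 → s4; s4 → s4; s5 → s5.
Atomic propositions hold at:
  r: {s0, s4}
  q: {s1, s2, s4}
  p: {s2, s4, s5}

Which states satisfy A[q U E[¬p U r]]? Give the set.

{s0, s3, s4}

Sat(¬p) = {s0, s1, s3}
E[¬p U r]: least fixpoint, start Z0 = Sat(r) = {s0, s4}, add states in Sat(¬p) with some successor in Z. Z1 = {s0, s3, s4}; fixed.
Sat(E[¬p U r]) = {s0, s3, s4}
A[q U E[¬p U r]]: least fixpoint, start Z0 = Sat(E[¬p U r]) = {s0, s3, s4}, add states in Sat(q) with every successor in Z. Already a fixed point.
Sat(A[q U E[¬p U r]]) = {s0, s3, s4}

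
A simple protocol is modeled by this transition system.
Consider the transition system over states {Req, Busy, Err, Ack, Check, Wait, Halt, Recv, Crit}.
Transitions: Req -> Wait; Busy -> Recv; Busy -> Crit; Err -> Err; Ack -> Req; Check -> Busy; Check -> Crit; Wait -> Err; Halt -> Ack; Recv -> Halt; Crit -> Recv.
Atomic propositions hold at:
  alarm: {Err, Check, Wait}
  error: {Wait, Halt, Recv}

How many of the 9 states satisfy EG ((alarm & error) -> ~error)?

1

Sat(alarm & error) = {Wait}
Sat(~error) = {Req, Busy, Err, Ack, Check, Crit}
Sat((alarm & error) -> ~error) = {Req, Busy, Err, Ack, Check, Halt, Recv, Crit}
EG ((alarm & error) -> ~error): greatest fixpoint, start Z0 = {Req, Busy, Err, Ack, Check, Halt, Recv, Crit}, keep only states in Sat with some successor in Z. Z1 = {Busy, Err, Ack, Check, Halt, Recv, Crit}; Z2 = {Busy, Err, Check, Halt, Recv, Crit}; Z3 = {Busy, Err, Check, Recv, Crit}; Z4 = {Busy, Err, Check, Crit}; Z5 = {Busy, Err, Check}; Z6 = {Err, Check}; Z7 = {Err}; fixed.
Sat(EG ((alarm & error) -> ~error)) = {Err}
|Sat(EG ((alarm & error) -> ~error))| = |{Err}| = 1.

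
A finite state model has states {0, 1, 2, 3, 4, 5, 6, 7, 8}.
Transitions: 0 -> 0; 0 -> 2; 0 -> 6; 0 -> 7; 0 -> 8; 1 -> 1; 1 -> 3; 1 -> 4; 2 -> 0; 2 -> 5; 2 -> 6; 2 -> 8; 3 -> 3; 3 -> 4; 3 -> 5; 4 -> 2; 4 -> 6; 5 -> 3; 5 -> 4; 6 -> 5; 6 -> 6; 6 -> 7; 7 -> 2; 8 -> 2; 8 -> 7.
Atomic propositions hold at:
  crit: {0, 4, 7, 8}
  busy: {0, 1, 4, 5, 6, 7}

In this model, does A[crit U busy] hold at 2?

A[crit U busy]: least fixpoint, start Z0 = Sat(busy) = {0, 1, 4, 5, 6, 7}, add states in Sat(crit) with every successor in Z. Already a fixed point.
Sat(A[crit U busy]) = {0, 1, 4, 5, 6, 7}
2 ∉ Sat(A[crit U busy]) = {0, 1, 4, 5, 6, 7}, so the formula does not hold at 2.

No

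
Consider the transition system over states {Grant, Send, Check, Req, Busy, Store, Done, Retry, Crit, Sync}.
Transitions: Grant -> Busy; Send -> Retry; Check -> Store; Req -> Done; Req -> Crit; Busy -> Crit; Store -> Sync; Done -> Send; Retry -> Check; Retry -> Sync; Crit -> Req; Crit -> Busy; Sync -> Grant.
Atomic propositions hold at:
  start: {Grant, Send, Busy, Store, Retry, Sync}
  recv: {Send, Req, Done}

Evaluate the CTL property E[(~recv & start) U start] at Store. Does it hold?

Sat(~recv) = {Grant, Check, Busy, Store, Retry, Crit, Sync}
Sat(~recv & start) = {Grant, Busy, Store, Retry, Sync}
E[(~recv & start) U start]: least fixpoint, start Z0 = Sat(start) = {Grant, Send, Busy, Store, Retry, Sync}, add states in Sat(~recv & start) with some successor in Z. Already a fixed point.
Sat(E[(~recv & start) U start]) = {Grant, Send, Busy, Store, Retry, Sync}
Store ∈ Sat(E[(~recv & start) U start]) = {Grant, Send, Busy, Store, Retry, Sync}, so the formula holds at Store.

Yes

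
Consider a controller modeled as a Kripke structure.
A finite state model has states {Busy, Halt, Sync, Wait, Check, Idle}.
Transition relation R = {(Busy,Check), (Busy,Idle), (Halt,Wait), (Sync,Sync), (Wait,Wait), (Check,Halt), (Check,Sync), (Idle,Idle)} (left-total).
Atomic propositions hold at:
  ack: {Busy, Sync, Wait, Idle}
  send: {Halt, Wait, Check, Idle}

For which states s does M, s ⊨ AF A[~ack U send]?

Sat(~ack) = {Halt, Check}
A[~ack U send]: least fixpoint, start Z0 = Sat(send) = {Halt, Wait, Check, Idle}, add states in Sat(~ack) with every successor in Z. Already a fixed point.
Sat(A[~ack U send]) = {Halt, Wait, Check, Idle}
AF A[~ack U send]: least fixpoint, start Z0 = {Halt, Wait, Check, Idle}, add states with every successor in Z. Z1 = {Busy, Halt, Wait, Check, Idle}; fixed.
Sat(AF A[~ack U send]) = {Busy, Halt, Wait, Check, Idle}

{Busy, Halt, Wait, Check, Idle}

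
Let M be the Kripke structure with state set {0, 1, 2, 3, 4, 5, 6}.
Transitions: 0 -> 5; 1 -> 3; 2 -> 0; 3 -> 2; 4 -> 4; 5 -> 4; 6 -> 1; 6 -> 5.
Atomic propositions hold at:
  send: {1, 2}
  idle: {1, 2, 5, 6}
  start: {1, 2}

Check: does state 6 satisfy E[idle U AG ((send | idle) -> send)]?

Yes

Sat(send | idle) = {1, 2, 5, 6}
Sat((send | idle) -> send) = {0, 1, 2, 3, 4}
AG ((send | idle) -> send): greatest fixpoint, start Z0 = {0, 1, 2, 3, 4}, keep only states in Sat with every successor in Z. Z1 = {1, 2, 3, 4}; Z2 = {1, 3, 4}; Z3 = {1, 4}; Z4 = {4}; fixed.
Sat(AG ((send | idle) -> send)) = {4}
E[idle U AG ((send | idle) -> send)]: least fixpoint, start Z0 = Sat(AG ((send | idle) -> send)) = {4}, add states in Sat(idle) with some successor in Z. Z1 = {4, 5}; Z2 = {4, 5, 6}; fixed.
Sat(E[idle U AG ((send | idle) -> send)]) = {4, 5, 6}
6 ∈ Sat(E[idle U AG ((send | idle) -> send)]) = {4, 5, 6}, so the formula holds at 6.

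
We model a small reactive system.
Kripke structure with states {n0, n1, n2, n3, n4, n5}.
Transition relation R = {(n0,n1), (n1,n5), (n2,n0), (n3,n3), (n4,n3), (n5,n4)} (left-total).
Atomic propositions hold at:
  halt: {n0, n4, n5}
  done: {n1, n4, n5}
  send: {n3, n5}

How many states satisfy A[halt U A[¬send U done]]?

Sat(¬send) = {n0, n1, n2, n4}
A[¬send U done]: least fixpoint, start Z0 = Sat(done) = {n1, n4, n5}, add states in Sat(¬send) with every successor in Z. Z1 = {n0, n1, n4, n5}; Z2 = {n0, n1, n2, n4, n5}; fixed.
Sat(A[¬send U done]) = {n0, n1, n2, n4, n5}
A[halt U A[¬send U done]]: least fixpoint, start Z0 = Sat(A[¬send U done]) = {n0, n1, n2, n4, n5}, add states in Sat(halt) with every successor in Z. Already a fixed point.
Sat(A[halt U A[¬send U done]]) = {n0, n1, n2, n4, n5}
|Sat(A[halt U A[¬send U done]])| = |{n0, n1, n2, n4, n5}| = 5.

5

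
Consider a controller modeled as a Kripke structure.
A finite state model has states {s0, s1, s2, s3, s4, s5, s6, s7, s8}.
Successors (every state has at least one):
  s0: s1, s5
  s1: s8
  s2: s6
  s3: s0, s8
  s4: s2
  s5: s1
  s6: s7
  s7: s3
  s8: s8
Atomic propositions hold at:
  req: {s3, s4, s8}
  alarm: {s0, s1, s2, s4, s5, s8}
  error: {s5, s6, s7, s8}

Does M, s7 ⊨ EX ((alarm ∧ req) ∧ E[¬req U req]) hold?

Sat(alarm ∧ req) = {s4, s8}
Sat(¬req) = {s0, s1, s2, s5, s6, s7}
E[¬req U req]: least fixpoint, start Z0 = Sat(req) = {s3, s4, s8}, add states in Sat(¬req) with some successor in Z. Z1 = {s1, s3, s4, s7, s8}; Z2 = {s0, s1, s3, s4, s5, s6, s7, s8}; Z3 = {s0, s1, s2, s3, s4, s5, s6, s7, s8}; fixed.
Sat(E[¬req U req]) = {s0, s1, s2, s3, s4, s5, s6, s7, s8}
Sat((alarm ∧ req) ∧ E[¬req U req]) = {s4, s8}
Sat(EX ((alarm ∧ req) ∧ E[¬req U req])) = {s : some successor in {s4, s8}} = {s1, s3, s8}
s7 ∉ Sat(EX ((alarm ∧ req) ∧ E[¬req U req])) = {s1, s3, s8}, so the formula does not hold at s7.

No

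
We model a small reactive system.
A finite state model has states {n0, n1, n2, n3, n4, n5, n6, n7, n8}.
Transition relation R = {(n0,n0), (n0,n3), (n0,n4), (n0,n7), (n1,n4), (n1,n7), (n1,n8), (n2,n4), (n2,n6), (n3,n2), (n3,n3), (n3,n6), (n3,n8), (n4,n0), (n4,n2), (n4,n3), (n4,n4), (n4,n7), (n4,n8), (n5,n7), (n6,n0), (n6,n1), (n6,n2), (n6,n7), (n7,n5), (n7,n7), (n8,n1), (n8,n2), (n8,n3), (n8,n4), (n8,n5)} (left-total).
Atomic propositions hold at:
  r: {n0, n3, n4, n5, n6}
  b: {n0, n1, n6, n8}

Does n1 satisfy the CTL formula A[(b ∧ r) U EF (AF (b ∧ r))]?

Sat(b ∧ r) = {n0, n6}
AF (b ∧ r): least fixpoint, start Z0 = {n0, n6}, add states with every successor in Z. Already a fixed point.
Sat(AF (b ∧ r)) = {n0, n6}
EF (AF (b ∧ r)): least fixpoint, start Z0 = {n0, n6}, add states with some successor in Z. Z1 = {n0, n2, n3, n4, n6}; Z2 = {n0, n1, n2, n3, n4, n6, n8}; fixed.
Sat(EF (AF (b ∧ r))) = {n0, n1, n2, n3, n4, n6, n8}
A[(b ∧ r) U EF (AF (b ∧ r))]: least fixpoint, start Z0 = Sat(EF (AF (b ∧ r))) = {n0, n1, n2, n3, n4, n6, n8}, add states in Sat(b ∧ r) with every successor in Z. Already a fixed point.
Sat(A[(b ∧ r) U EF (AF (b ∧ r))]) = {n0, n1, n2, n3, n4, n6, n8}
n1 ∈ Sat(A[(b ∧ r) U EF (AF (b ∧ r))]) = {n0, n1, n2, n3, n4, n6, n8}, so the formula holds at n1.

Yes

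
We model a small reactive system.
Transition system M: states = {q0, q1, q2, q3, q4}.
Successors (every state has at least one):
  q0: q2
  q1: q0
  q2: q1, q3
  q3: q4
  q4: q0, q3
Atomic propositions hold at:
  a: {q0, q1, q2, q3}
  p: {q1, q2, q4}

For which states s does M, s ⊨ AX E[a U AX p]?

{q0, q1, q2, q4}

Sat(AX p) = {s : every successor in {q1, q2, q4}} = {q0, q3}
E[a U AX p]: least fixpoint, start Z0 = Sat(AX p) = {q0, q3}, add states in Sat(a) with some successor in Z. Z1 = {q0, q1, q2, q3}; fixed.
Sat(E[a U AX p]) = {q0, q1, q2, q3}
Sat(AX E[a U AX p]) = {s : every successor in {q0, q1, q2, q3}} = {q0, q1, q2, q4}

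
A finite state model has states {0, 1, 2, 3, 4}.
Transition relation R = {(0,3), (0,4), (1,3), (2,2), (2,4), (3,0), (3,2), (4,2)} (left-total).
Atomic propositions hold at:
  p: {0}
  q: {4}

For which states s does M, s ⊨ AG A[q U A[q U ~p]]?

{2, 4}

Sat(~p) = {1, 2, 3, 4}
A[q U ~p]: least fixpoint, start Z0 = Sat(~p) = {1, 2, 3, 4}, add states in Sat(q) with every successor in Z. Already a fixed point.
Sat(A[q U ~p]) = {1, 2, 3, 4}
A[q U A[q U ~p]]: least fixpoint, start Z0 = Sat(A[q U ~p]) = {1, 2, 3, 4}, add states in Sat(q) with every successor in Z. Already a fixed point.
Sat(A[q U A[q U ~p]]) = {1, 2, 3, 4}
AG A[q U A[q U ~p]]: greatest fixpoint, start Z0 = {1, 2, 3, 4}, keep only states in Sat with every successor in Z. Z1 = {1, 2, 4}; Z2 = {2, 4}; fixed.
Sat(AG A[q U A[q U ~p]]) = {2, 4}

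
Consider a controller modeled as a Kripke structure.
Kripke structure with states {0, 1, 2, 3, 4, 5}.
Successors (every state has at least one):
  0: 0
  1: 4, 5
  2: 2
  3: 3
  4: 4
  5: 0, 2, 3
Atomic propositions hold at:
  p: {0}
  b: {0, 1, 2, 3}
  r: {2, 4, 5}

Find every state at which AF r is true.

AF r: least fixpoint, start Z0 = {2, 4, 5}, add states with every successor in Z. Z1 = {1, 2, 4, 5}; fixed.
Sat(AF r) = {1, 2, 4, 5}

{1, 2, 4, 5}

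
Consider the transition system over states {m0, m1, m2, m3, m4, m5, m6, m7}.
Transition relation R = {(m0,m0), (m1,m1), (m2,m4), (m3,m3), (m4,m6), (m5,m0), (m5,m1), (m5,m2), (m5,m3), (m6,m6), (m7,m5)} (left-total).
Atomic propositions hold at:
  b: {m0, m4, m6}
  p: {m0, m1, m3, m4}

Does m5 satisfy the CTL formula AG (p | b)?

No

Sat(p | b) = {m0, m1, m3, m4, m6}
AG (p | b): greatest fixpoint, start Z0 = {m0, m1, m3, m4, m6}, keep only states in Sat with every successor in Z. Already a fixed point.
Sat(AG (p | b)) = {m0, m1, m3, m4, m6}
m5 ∉ Sat(AG (p | b)) = {m0, m1, m3, m4, m6}, so the formula does not hold at m5.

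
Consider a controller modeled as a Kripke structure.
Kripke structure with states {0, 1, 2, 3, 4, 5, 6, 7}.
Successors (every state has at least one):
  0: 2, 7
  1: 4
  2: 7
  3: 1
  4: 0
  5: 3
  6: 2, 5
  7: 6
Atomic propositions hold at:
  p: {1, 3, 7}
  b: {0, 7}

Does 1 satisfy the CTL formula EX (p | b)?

Sat(p | b) = {0, 1, 3, 7}
Sat(EX (p | b)) = {s : some successor in {0, 1, 3, 7}} = {0, 2, 3, 4, 5}
1 ∉ Sat(EX (p | b)) = {0, 2, 3, 4, 5}, so the formula does not hold at 1.

No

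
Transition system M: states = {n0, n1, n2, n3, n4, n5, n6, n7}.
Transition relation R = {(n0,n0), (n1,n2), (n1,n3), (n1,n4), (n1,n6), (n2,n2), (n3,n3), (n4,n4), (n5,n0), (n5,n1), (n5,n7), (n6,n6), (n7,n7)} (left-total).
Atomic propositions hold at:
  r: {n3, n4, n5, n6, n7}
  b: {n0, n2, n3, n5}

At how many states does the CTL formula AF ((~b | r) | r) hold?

6

Sat(~b) = {n1, n4, n6, n7}
Sat(~b | r) = {n1, n3, n4, n5, n6, n7}
Sat((~b | r) | r) = {n1, n3, n4, n5, n6, n7}
AF ((~b | r) | r): least fixpoint, start Z0 = {n1, n3, n4, n5, n6, n7}, add states with every successor in Z. Already a fixed point.
Sat(AF ((~b | r) | r)) = {n1, n3, n4, n5, n6, n7}
|Sat(AF ((~b | r) | r))| = |{n1, n3, n4, n5, n6, n7}| = 6.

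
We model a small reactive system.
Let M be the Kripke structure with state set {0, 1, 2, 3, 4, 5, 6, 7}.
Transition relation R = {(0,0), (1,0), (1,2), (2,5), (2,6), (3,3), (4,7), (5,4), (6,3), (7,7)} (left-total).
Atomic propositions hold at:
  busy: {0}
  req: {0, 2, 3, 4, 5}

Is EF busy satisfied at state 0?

Yes

EF busy: least fixpoint, start Z0 = {0}, add states with some successor in Z. Z1 = {0, 1}; fixed.
Sat(EF busy) = {0, 1}
0 ∈ Sat(EF busy) = {0, 1}, so the formula holds at 0.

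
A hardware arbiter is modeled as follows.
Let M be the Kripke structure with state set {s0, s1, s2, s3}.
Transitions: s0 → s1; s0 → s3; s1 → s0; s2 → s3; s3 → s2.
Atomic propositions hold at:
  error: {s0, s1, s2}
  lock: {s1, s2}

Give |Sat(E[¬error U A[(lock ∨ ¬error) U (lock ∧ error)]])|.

Sat(¬error) = {s3}
Sat(lock ∨ ¬error) = {s1, s2, s3}
Sat(lock ∧ error) = {s1, s2}
A[(lock ∨ ¬error) U (lock ∧ error)]: least fixpoint, start Z0 = Sat((lock ∧ error)) = {s1, s2}, add states in Sat(lock ∨ ¬error) with every successor in Z. Z1 = {s1, s2, s3}; fixed.
Sat(A[(lock ∨ ¬error) U (lock ∧ error)]) = {s1, s2, s3}
E[¬error U A[(lock ∨ ¬error) U (lock ∧ error)]]: least fixpoint, start Z0 = Sat(A[(lock ∨ ¬error) U (lock ∧ error)]) = {s1, s2, s3}, add states in Sat(¬error) with some successor in Z. Already a fixed point.
Sat(E[¬error U A[(lock ∨ ¬error) U (lock ∧ error)]]) = {s1, s2, s3}
|Sat(E[¬error U A[(lock ∨ ¬error) U (lock ∧ error)]])| = |{s1, s2, s3}| = 3.

3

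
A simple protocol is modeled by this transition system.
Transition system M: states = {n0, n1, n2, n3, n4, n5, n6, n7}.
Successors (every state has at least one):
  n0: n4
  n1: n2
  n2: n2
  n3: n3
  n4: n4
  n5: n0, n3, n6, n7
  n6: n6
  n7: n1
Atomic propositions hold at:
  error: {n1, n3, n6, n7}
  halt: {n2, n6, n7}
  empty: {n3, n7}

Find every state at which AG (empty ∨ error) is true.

{n3, n6}

Sat(empty ∨ error) = {n1, n3, n6, n7}
AG (empty ∨ error): greatest fixpoint, start Z0 = {n1, n3, n6, n7}, keep only states in Sat with every successor in Z. Z1 = {n3, n6, n7}; Z2 = {n3, n6}; fixed.
Sat(AG (empty ∨ error)) = {n3, n6}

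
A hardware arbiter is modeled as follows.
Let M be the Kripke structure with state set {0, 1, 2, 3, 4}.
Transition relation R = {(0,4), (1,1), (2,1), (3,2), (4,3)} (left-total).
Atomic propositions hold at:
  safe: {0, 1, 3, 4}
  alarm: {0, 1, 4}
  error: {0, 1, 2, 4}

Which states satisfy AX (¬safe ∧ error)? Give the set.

{3}

Sat(¬safe) = {2}
Sat(¬safe ∧ error) = {2}
Sat(AX (¬safe ∧ error)) = {s : every successor in {2}} = {3}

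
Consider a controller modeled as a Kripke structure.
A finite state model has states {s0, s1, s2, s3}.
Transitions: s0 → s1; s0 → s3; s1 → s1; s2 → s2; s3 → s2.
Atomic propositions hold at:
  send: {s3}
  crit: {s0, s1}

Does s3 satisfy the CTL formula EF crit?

EF crit: least fixpoint, start Z0 = {s0, s1}, add states with some successor in Z. Already a fixed point.
Sat(EF crit) = {s0, s1}
s3 ∉ Sat(EF crit) = {s0, s1}, so the formula does not hold at s3.

No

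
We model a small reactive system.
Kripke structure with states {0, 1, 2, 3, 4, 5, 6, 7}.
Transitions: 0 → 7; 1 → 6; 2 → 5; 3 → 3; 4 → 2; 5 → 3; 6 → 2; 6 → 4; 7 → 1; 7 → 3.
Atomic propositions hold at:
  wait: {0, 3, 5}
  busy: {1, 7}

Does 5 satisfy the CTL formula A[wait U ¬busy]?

Yes

Sat(¬busy) = {0, 2, 3, 4, 5, 6}
A[wait U ¬busy]: least fixpoint, start Z0 = Sat(¬busy) = {0, 2, 3, 4, 5, 6}, add states in Sat(wait) with every successor in Z. Already a fixed point.
Sat(A[wait U ¬busy]) = {0, 2, 3, 4, 5, 6}
5 ∈ Sat(A[wait U ¬busy]) = {0, 2, 3, 4, 5, 6}, so the formula holds at 5.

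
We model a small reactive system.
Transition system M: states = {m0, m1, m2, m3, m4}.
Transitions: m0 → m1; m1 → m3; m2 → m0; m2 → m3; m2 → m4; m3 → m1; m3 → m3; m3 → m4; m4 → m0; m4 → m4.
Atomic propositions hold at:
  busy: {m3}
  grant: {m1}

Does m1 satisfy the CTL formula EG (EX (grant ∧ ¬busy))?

Sat(¬busy) = {m0, m1, m2, m4}
Sat(grant ∧ ¬busy) = {m1}
Sat(EX (grant ∧ ¬busy)) = {s : some successor in {m1}} = {m0, m3}
EG (EX (grant ∧ ¬busy)): greatest fixpoint, start Z0 = {m0, m3}, keep only states in Sat with some successor in Z. Z1 = {m3}; fixed.
Sat(EG (EX (grant ∧ ¬busy))) = {m3}
m1 ∉ Sat(EG (EX (grant ∧ ¬busy))) = {m3}, so the formula does not hold at m1.

No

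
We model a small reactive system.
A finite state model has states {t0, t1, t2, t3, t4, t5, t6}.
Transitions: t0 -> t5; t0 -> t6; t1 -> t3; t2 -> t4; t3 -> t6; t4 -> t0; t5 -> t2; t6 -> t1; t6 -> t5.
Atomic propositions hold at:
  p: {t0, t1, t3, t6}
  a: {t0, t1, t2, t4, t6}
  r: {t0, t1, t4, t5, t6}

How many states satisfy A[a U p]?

A[a U p]: least fixpoint, start Z0 = Sat(p) = {t0, t1, t3, t6}, add states in Sat(a) with every successor in Z. Z1 = {t0, t1, t3, t4, t6}; Z2 = {t0, t1, t2, t3, t4, t6}; fixed.
Sat(A[a U p]) = {t0, t1, t2, t3, t4, t6}
|Sat(A[a U p])| = |{t0, t1, t2, t3, t4, t6}| = 6.

6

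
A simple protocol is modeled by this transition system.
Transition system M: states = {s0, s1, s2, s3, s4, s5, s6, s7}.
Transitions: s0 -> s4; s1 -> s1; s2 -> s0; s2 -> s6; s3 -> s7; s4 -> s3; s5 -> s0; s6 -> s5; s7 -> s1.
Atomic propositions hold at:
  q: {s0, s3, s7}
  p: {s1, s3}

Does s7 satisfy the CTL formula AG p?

No

AG p: greatest fixpoint, start Z0 = {s1, s3}, keep only states in Sat with every successor in Z. Z1 = {s1}; fixed.
Sat(AG p) = {s1}
s7 ∉ Sat(AG p) = {s1}, so the formula does not hold at s7.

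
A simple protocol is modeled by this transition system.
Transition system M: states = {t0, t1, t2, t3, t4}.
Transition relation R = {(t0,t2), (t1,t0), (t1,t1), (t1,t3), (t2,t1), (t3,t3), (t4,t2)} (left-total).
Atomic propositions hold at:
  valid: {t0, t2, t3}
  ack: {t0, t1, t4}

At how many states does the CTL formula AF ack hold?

4

AF ack: least fixpoint, start Z0 = {t0, t1, t4}, add states with every successor in Z. Z1 = {t0, t1, t2, t4}; fixed.
Sat(AF ack) = {t0, t1, t2, t4}
|Sat(AF ack)| = |{t0, t1, t2, t4}| = 4.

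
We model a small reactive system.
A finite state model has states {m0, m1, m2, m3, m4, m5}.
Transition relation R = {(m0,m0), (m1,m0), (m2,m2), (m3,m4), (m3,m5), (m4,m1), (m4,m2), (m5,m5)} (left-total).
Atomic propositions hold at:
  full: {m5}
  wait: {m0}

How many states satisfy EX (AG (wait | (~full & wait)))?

Sat(~full) = {m0, m1, m2, m3, m4}
Sat(~full & wait) = {m0}
Sat(wait | (~full & wait)) = {m0}
AG (wait | (~full & wait)): greatest fixpoint, start Z0 = {m0}, keep only states in Sat with every successor in Z. Already a fixed point.
Sat(AG (wait | (~full & wait))) = {m0}
Sat(EX (AG (wait | (~full & wait)))) = {s : some successor in {m0}} = {m0, m1}
|Sat(EX (AG (wait | (~full & wait))))| = |{m0, m1}| = 2.

2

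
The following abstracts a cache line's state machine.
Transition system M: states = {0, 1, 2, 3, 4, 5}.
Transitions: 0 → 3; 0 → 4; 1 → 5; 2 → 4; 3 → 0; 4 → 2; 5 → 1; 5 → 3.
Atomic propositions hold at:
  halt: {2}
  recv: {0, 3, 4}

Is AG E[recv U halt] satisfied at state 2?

Yes

E[recv U halt]: least fixpoint, start Z0 = Sat(halt) = {2}, add states in Sat(recv) with some successor in Z. Z1 = {2, 4}; Z2 = {0, 2, 4}; Z3 = {0, 2, 3, 4}; fixed.
Sat(E[recv U halt]) = {0, 2, 3, 4}
AG E[recv U halt]: greatest fixpoint, start Z0 = {0, 2, 3, 4}, keep only states in Sat with every successor in Z. Already a fixed point.
Sat(AG E[recv U halt]) = {0, 2, 3, 4}
2 ∈ Sat(AG E[recv U halt]) = {0, 2, 3, 4}, so the formula holds at 2.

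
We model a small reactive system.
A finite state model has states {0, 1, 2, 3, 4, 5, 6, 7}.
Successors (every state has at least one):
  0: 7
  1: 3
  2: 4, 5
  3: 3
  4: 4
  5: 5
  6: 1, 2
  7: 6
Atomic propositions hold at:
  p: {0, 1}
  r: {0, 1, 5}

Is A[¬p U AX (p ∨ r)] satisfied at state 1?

No

Sat(¬p) = {2, 3, 4, 5, 6, 7}
Sat(p ∨ r) = {0, 1, 5}
Sat(AX (p ∨ r)) = {s : every successor in {0, 1, 5}} = {5}
A[¬p U AX (p ∨ r)]: least fixpoint, start Z0 = Sat(AX (p ∨ r)) = {5}, add states in Sat(¬p) with every successor in Z. Already a fixed point.
Sat(A[¬p U AX (p ∨ r)]) = {5}
1 ∉ Sat(A[¬p U AX (p ∨ r)]) = {5}, so the formula does not hold at 1.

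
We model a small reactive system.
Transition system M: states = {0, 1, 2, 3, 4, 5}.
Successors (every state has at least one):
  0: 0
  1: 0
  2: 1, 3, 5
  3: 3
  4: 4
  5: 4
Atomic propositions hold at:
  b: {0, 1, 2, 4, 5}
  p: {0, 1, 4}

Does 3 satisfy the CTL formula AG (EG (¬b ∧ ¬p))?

Sat(¬b) = {3}
Sat(¬p) = {2, 3, 5}
Sat(¬b ∧ ¬p) = {3}
EG (¬b ∧ ¬p): greatest fixpoint, start Z0 = {3}, keep only states in Sat with some successor in Z. Already a fixed point.
Sat(EG (¬b ∧ ¬p)) = {3}
AG (EG (¬b ∧ ¬p)): greatest fixpoint, start Z0 = {3}, keep only states in Sat with every successor in Z. Already a fixed point.
Sat(AG (EG (¬b ∧ ¬p))) = {3}
3 ∈ Sat(AG (EG (¬b ∧ ¬p))) = {3}, so the formula holds at 3.

Yes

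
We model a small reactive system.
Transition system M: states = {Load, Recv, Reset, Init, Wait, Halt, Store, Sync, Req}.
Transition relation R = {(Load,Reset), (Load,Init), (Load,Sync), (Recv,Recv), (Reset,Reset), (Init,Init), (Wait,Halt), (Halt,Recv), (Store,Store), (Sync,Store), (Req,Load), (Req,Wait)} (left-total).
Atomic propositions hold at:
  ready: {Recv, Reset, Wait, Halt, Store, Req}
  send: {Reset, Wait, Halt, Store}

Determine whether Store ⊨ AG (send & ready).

Sat(send & ready) = {Reset, Wait, Halt, Store}
AG (send & ready): greatest fixpoint, start Z0 = {Reset, Wait, Halt, Store}, keep only states in Sat with every successor in Z. Z1 = {Reset, Wait, Store}; Z2 = {Reset, Store}; fixed.
Sat(AG (send & ready)) = {Reset, Store}
Store ∈ Sat(AG (send & ready)) = {Reset, Store}, so the formula holds at Store.

Yes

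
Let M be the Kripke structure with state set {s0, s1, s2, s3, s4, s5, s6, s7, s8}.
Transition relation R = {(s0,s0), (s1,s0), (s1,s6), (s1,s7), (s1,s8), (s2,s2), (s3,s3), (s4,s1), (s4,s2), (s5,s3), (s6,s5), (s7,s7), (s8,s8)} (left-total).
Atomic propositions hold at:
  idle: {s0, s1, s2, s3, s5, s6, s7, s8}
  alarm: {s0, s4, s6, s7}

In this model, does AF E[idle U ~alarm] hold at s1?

Sat(~alarm) = {s1, s2, s3, s5, s8}
E[idle U ~alarm]: least fixpoint, start Z0 = Sat(~alarm) = {s1, s2, s3, s5, s8}, add states in Sat(idle) with some successor in Z. Z1 = {s1, s2, s3, s5, s6, s8}; fixed.
Sat(E[idle U ~alarm]) = {s1, s2, s3, s5, s6, s8}
AF E[idle U ~alarm]: least fixpoint, start Z0 = {s1, s2, s3, s5, s6, s8}, add states with every successor in Z. Z1 = {s1, s2, s3, s4, s5, s6, s8}; fixed.
Sat(AF E[idle U ~alarm]) = {s1, s2, s3, s4, s5, s6, s8}
s1 ∈ Sat(AF E[idle U ~alarm]) = {s1, s2, s3, s4, s5, s6, s8}, so the formula holds at s1.

Yes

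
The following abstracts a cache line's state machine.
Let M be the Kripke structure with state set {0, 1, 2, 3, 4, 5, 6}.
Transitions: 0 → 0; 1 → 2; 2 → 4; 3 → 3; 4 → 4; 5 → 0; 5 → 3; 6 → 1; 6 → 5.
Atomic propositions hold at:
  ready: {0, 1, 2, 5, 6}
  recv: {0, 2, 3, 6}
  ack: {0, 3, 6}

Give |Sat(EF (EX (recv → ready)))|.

6

Sat(recv → ready) = {0, 1, 2, 4, 5, 6}
Sat(EX (recv → ready)) = {s : some successor in {0, 1, 2, 4, 5, 6}} = {0, 1, 2, 4, 5, 6}
EF (EX (recv → ready)): least fixpoint, start Z0 = {0, 1, 2, 4, 5, 6}, add states with some successor in Z. Already a fixed point.
Sat(EF (EX (recv → ready))) = {0, 1, 2, 4, 5, 6}
|Sat(EF (EX (recv → ready)))| = |{0, 1, 2, 4, 5, 6}| = 6.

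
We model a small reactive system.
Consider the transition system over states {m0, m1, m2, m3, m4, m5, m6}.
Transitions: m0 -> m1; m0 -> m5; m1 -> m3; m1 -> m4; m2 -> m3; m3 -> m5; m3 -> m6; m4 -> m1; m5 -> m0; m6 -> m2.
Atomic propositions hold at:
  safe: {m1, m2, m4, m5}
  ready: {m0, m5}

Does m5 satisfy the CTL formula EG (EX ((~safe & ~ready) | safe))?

Sat(~safe) = {m0, m3, m6}
Sat(~ready) = {m1, m2, m3, m4, m6}
Sat(~safe & ~ready) = {m3, m6}
Sat((~safe & ~ready) | safe) = {m1, m2, m3, m4, m5, m6}
Sat(EX ((~safe & ~ready) | safe)) = {s : some successor in {m1, m2, m3, m4, m5, m6}} = {m0, m1, m2, m3, m4, m6}
EG (EX ((~safe & ~ready) | safe)): greatest fixpoint, start Z0 = {m0, m1, m2, m3, m4, m6}, keep only states in Sat with some successor in Z. Already a fixed point.
Sat(EG (EX ((~safe & ~ready) | safe))) = {m0, m1, m2, m3, m4, m6}
m5 ∉ Sat(EG (EX ((~safe & ~ready) | safe))) = {m0, m1, m2, m3, m4, m6}, so the formula does not hold at m5.

No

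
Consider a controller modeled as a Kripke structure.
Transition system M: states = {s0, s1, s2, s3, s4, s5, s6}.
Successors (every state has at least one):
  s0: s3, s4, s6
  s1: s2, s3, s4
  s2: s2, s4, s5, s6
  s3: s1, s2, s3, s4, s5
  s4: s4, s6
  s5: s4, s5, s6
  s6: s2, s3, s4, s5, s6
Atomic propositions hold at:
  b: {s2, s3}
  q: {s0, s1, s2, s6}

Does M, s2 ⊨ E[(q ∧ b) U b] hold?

Sat(q ∧ b) = {s2}
E[(q ∧ b) U b]: least fixpoint, start Z0 = Sat(b) = {s2, s3}, add states in Sat(q ∧ b) with some successor in Z. Already a fixed point.
Sat(E[(q ∧ b) U b]) = {s2, s3}
s2 ∈ Sat(E[(q ∧ b) U b]) = {s2, s3}, so the formula holds at s2.

Yes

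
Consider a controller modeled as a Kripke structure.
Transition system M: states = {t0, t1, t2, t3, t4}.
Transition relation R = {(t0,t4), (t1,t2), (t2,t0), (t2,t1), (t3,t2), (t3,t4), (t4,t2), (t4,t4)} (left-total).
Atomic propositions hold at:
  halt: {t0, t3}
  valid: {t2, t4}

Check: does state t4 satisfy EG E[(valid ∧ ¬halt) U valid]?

Yes

Sat(¬halt) = {t1, t2, t4}
Sat(valid ∧ ¬halt) = {t2, t4}
E[(valid ∧ ¬halt) U valid]: least fixpoint, start Z0 = Sat(valid) = {t2, t4}, add states in Sat(valid ∧ ¬halt) with some successor in Z. Already a fixed point.
Sat(E[(valid ∧ ¬halt) U valid]) = {t2, t4}
EG E[(valid ∧ ¬halt) U valid]: greatest fixpoint, start Z0 = {t2, t4}, keep only states in Sat with some successor in Z. Z1 = {t4}; fixed.
Sat(EG E[(valid ∧ ¬halt) U valid]) = {t4}
t4 ∈ Sat(EG E[(valid ∧ ¬halt) U valid]) = {t4}, so the formula holds at t4.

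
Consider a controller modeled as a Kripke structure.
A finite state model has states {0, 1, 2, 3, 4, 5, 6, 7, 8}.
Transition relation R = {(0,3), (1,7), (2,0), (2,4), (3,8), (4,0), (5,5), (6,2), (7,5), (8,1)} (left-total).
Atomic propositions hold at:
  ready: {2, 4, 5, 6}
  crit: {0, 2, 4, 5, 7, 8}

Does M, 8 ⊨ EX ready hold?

No

Sat(EX ready) = {s : some successor in {2, 4, 5, 6}} = {2, 5, 6, 7}
8 ∉ Sat(EX ready) = {2, 5, 6, 7}, so the formula does not hold at 8.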